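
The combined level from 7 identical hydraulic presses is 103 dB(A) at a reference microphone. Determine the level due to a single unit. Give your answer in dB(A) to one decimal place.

94.5 dB(A)

For N identical incoherent sources L_total = L₁ + 10·log₁₀ N, so L₁ = 103 − 10·log₁₀(7) = 103 − 8.451.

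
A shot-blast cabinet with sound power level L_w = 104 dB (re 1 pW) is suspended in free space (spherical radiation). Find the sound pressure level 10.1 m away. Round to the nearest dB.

Free-field spherical radiation: L_p = L_w − 10·log₁₀(4π·r²), r = 10.1 m.
4π·r² = 1282 m², 10·log₁₀ of that is 31.079 dB.
L_p = 104 − 31.079 = 72.92 dB.

73 dB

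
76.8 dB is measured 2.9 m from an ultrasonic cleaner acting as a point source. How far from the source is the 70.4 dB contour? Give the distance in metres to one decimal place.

6.1 m

Point-source spreading drops the level by 20·log₁₀(r₂/r₁); inverting, r₂/r₁ = 10^(ΔL/20).
r₂ = 2.9·10^((76.8−70.4)/20) = 2.9·10^(6.4/20) = 6.06 m.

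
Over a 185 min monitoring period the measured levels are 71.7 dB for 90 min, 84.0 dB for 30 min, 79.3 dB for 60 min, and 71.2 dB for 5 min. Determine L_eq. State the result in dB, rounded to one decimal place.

78.8 dB

The energy average is taken in the linear domain: L_eq = 10·log₁₀[(Σ tᵢ·10^(Lᵢ/10))/T], T = 185 min.
Σ tᵢ·10^(Lᵢ/10) = 90·10^(71.7/10) + 30·10^(84.0/10) + 60·10^(79.3/10) + 5·10^(71.2/10) = 1.404e+10.
L_eq = 10·log₁₀(1.404e+10/185) = 78.80 dB.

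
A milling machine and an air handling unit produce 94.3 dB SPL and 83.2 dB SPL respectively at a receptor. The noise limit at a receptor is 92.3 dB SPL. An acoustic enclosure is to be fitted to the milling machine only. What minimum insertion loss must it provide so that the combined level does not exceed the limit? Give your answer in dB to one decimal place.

2.6 dB

Fixed contribution from the other source: Σ 10^(L/10) = 10^(83.2/10) = 2.089e+08 (83.20 dB SPL).
The limit corresponds to 10^(92.3/10) = 1.698e+09; subtracting the fixed part leaves 1.489e+09 for the milling machine, i.e. 91.73 dB SPL.
Required insertion loss = 94.3 − 91.73 = 2.57 dB.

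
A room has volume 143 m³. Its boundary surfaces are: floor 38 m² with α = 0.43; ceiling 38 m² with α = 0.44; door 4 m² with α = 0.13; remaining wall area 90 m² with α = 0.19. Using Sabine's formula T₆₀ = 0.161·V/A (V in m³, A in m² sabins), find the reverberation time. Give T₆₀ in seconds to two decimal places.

Total absorption A = 38·0.43 + 38·0.44 + 4·0.13 + 90·0.19 = 50.68 m² sabins.
T₆₀ = 0.161·V/A = 0.161·143/50.68 = 0.454 s.

0.45 s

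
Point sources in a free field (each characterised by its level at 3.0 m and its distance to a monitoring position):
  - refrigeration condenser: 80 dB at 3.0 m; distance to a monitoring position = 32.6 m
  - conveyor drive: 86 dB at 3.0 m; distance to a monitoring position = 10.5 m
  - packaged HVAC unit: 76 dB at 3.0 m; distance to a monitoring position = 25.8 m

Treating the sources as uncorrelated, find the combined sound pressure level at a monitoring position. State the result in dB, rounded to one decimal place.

75.3 dB

Apply inverse-square spreading to bring every level to the receiver, then sum 10^(L/10).
refrigeration condenser: 80 − 20·log₁₀(32.6/3.0) = 80 − 20.72 = 59.28 dB.
conveyor drive: 86 − 20·log₁₀(10.5/3.0) = 86 − 10.88 = 75.12 dB.
packaged HVAC unit: 76 − 20·log₁₀(25.8/3.0) = 76 − 18.69 = 57.31 dB.
Σ 10^(L/10) = 3.388e+07 → L_total = 10·log₁₀(3.388e+07) = 75.30 dB.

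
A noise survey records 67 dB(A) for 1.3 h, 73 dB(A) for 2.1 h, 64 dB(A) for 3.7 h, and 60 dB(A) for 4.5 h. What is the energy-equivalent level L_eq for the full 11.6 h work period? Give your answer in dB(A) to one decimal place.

67.3 dB(A)

The energy average is taken in the linear domain: L_eq = 10·log₁₀[(Σ tᵢ·10^(Lᵢ/10))/T], T = 11.6 h.
Σ tᵢ·10^(Lᵢ/10) = 1.3·10^(67/10) + 2.1·10^(73/10) + 3.7·10^(64/10) + 4.5·10^(60/10) = 6.221e+07.
L_eq = 10·log₁₀(6.221e+07/11.6) = 67.29 dB(A).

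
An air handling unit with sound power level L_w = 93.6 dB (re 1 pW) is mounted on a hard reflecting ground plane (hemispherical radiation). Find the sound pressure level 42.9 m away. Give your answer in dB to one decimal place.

Free-field hemispherical radiation: L_p = L_w − 10·log₁₀(2π·r²), r = 42.9 m.
2π·r² = 1.156e+04 m², 10·log₁₀ of that is 40.631 dB.
L_p = 93.6 − 40.631 = 52.97 dB.

53.0 dB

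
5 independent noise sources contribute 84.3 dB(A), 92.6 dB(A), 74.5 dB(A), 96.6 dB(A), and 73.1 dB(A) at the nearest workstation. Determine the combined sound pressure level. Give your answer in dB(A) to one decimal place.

98.3 dB(A)

For uncorrelated sources the intensities add, so convert each level to linear form, sum, and take 10·log₁₀ of the total.
Σ 10^(L/10) = 10^(84.3/10) + 10^(92.6/10) + 10^(74.5/10) + 10^(96.6/10) + 10^(73.1/10) = 6.708e+09.
L_total = 10·log₁₀(6.708e+09) = 98.27 dB(A).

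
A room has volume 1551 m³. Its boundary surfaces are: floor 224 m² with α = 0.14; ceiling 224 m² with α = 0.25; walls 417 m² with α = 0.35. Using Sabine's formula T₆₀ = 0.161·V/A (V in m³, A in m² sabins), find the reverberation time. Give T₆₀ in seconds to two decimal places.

1.07 s

A = Σ Sᵢαᵢ = 224·0.14 + 224·0.25 + 417·0.35 = 233.31 m².
T₆₀ = 0.161 × 1551 / 233.31 = 1.070 s.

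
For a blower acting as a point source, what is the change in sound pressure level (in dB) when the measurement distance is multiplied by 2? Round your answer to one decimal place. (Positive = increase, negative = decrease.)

-6.0 dB

With spherical spreading the level changes by −20·log₁₀(r₂/r₁).
ΔL = −20·log₁₀(2) = -6.02 dB.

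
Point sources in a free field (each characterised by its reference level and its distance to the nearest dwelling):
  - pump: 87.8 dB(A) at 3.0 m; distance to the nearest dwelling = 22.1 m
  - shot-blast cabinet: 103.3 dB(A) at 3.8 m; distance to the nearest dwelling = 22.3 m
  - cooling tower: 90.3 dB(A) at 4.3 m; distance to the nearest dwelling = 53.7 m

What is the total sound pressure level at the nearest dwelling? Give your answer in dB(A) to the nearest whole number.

Propagate each source to the receiver with L = L_ref − 20·log₁₀(r/r_ref), then add intensities.
pump: 87.8 − 20·log₁₀(22.1/3.0) = 87.8 − 17.35 = 70.45 dB(A).
shot-blast cabinet: 103.3 − 20·log₁₀(22.3/3.8) = 103.3 − 15.37 = 87.93 dB(A).
cooling tower: 90.3 − 20·log₁₀(53.7/4.3) = 90.3 − 21.93 = 68.37 dB(A).
Σ 10^(L/10) = 6.388e+08 → L_total = 10·log₁₀(6.388e+08) = 88.05 dB(A).

88 dB(A)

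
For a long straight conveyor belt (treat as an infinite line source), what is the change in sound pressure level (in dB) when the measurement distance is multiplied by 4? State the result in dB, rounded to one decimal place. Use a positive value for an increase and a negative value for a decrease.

-6.0 dB

A line source loses 3 dB per doubling of distance; generally ΔL = −10·log₁₀(r₂/r₁).
ΔL = −10·log₁₀(4) = -6.02 dB.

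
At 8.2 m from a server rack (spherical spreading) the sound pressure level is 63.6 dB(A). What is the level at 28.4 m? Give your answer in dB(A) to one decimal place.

Spherical spreading from a point source gives a 20·log₁₀(r₂/r₁) drop.
L₂ = 63.6 − 20·log₁₀(28.4/8.2) = 63.6 − 10.790 = 52.81 dB(A).

52.8 dB(A)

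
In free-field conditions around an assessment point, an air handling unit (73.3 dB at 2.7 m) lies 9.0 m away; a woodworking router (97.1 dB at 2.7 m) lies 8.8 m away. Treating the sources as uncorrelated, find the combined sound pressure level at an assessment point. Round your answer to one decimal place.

86.9 dB

Propagate each source to the receiver with L = L_ref − 20·log₁₀(r/r_ref), then add intensities.
air handling unit: 73.3 − 20·log₁₀(9.0/2.7) = 73.3 − 10.46 = 62.84 dB.
woodworking router: 97.1 − 20·log₁₀(8.8/2.7) = 97.1 − 10.26 = 86.84 dB.
Σ 10^(L/10) = 4.847e+08 → L_total = 10·log₁₀(4.847e+08) = 86.85 dB.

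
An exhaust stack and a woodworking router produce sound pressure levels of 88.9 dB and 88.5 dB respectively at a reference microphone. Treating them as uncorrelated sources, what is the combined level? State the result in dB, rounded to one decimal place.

91.7 dB

For uncorrelated sources the intensities add, so convert each level to linear form, sum, and take 10·log₁₀ of the total.
Σ 10^(L/10) = 10^(88.9/10) + 10^(88.5/10) = 1.484e+09.
L_total = 10·log₁₀(1.484e+09) = 91.71 dB.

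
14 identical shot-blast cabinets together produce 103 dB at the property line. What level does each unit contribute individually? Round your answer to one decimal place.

91.5 dB

For N identical incoherent sources L_total = L₁ + 10·log₁₀ N, so L₁ = 103 − 10·log₁₀(14) = 103 − 11.461.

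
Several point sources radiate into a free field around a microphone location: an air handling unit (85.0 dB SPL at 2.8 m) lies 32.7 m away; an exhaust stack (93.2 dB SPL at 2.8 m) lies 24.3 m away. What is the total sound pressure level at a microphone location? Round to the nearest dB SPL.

75 dB SPL

Apply inverse-square spreading to bring every level to the receiver, then sum 10^(L/10).
air handling unit: 85.0 − 20·log₁₀(32.7/2.8) = 85.0 − 21.35 = 63.65 dB SPL.
exhaust stack: 93.2 − 20·log₁₀(24.3/2.8) = 93.2 − 18.77 = 74.43 dB SPL.
Σ 10^(L/10) = 3.006e+07 → L_total = 10·log₁₀(3.006e+07) = 74.78 dB SPL.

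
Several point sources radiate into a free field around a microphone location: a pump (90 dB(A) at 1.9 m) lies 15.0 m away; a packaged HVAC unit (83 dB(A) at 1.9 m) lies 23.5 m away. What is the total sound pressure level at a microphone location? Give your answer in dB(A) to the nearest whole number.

First find each source's level at the receiver (point-source: −20·log₁₀(r/r_ref)), then combine on an intensity basis.
pump: 90 − 20·log₁₀(15.0/1.9) = 90 − 17.95 = 72.05 dB(A).
packaged HVAC unit: 83 − 20·log₁₀(23.5/1.9) = 83 − 21.85 = 61.15 dB(A).
Σ 10^(L/10) = 1.735e+07 → L_total = 10·log₁₀(1.735e+07) = 72.39 dB(A).

72 dB(A)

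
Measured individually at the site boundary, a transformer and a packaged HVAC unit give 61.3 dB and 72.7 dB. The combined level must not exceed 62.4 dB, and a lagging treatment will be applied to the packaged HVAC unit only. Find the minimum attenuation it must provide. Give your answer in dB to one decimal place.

The untreated sources together contribute 10^(61.3/10) = 1.349e+06, i.e. 61.30 dB.
The limit corresponds to 10^(62.4/10) = 1.738e+06; subtracting the fixed part leaves 3.888e+05 for the packaged HVAC unit, i.e. 55.90 dB.
Required insertion loss = 72.7 − 55.90 = 16.80 dB.

16.8 dB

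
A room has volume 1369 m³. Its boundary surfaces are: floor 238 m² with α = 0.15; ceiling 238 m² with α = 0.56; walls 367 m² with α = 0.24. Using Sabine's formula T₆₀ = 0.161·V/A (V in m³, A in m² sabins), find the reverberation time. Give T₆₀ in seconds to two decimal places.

A = Σ Sᵢαᵢ = 238·0.15 + 238·0.56 + 367·0.24 = 257.06 m².
T₆₀ = 0.161 × 1369 / 257.06 = 0.857 s.

0.86 s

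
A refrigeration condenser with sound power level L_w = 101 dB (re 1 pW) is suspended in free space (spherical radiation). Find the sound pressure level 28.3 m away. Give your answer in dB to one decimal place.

Free-field spherical radiation: L_p = L_w − 10·log₁₀(4π·r²), r = 28.3 m.
4π·r² = 1.006e+04 m², 10·log₁₀ of that is 40.028 dB.
L_p = 101 − 40.028 = 60.97 dB.

61.0 dB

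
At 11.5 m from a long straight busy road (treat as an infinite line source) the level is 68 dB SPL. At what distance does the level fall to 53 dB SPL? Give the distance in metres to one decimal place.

363.7 m

The 15.0 dB drop corresponds to a distance ratio of 10^(15.0/10) for a line source.
r₂ = 11.5·10^((68−53)/10) = 11.5·10^(15.0/10) = 363.66 m.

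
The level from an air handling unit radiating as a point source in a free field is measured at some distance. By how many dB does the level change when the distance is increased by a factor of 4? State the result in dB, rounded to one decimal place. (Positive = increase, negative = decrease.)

With spherical spreading the level changes by −20·log₁₀(r₂/r₁).
ΔL = −20·log₁₀(4) = -12.04 dB.

-12.0 dB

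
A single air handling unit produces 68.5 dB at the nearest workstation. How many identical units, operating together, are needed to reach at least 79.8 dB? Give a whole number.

14

The shortfall is 79.8 − 68.5 = 11.3 dB, and N units add 10·log₁₀ N, so need 10·log₁₀ N ≥ 11.3.
N ≥ 10^(11.3/10) = 13.490, so N = 14.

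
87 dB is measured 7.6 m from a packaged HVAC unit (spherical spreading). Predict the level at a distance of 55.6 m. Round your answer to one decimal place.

Spherical spreading from a point source gives a 20·log₁₀(r₂/r₁) drop.
L₂ = 87 − 20·log₁₀(55.6/7.6) = 87 − 17.285 = 69.71 dB.

69.7 dB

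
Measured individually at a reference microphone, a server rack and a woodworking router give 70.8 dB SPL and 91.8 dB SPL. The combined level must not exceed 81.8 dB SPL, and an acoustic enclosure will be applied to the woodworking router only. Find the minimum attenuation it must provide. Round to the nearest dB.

10 dB

Fixed contribution from the other source: Σ 10^(L/10) = 10^(70.8/10) = 1.202e+07 (70.80 dB SPL).
The limit corresponds to 10^(81.8/10) = 1.514e+08; subtracting the fixed part leaves 1.393e+08 for the woodworking router, i.e. 81.44 dB SPL.
So the woodworking router must be reduced from 91.8 to 81.44 dB SPL: IL = 10.36 dB.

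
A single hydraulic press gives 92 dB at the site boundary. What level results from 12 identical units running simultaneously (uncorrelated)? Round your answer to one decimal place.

N identical incoherent sources raise the level by 10·log₁₀ N.
L_total = 92 + 10·log₁₀(12) = 92 + 10.792 = 102.79 dB.

102.8 dB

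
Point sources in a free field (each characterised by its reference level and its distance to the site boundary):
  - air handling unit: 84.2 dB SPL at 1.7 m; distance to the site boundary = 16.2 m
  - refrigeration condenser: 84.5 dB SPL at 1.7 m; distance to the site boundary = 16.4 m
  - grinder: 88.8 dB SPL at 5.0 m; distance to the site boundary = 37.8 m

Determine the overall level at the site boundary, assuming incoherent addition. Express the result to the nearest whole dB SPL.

Apply inverse-square spreading to bring every level to the receiver, then sum 10^(L/10).
air handling unit: 84.2 − 20·log₁₀(16.2/1.7) = 84.2 − 19.58 = 64.62 dB SPL.
refrigeration condenser: 84.5 − 20·log₁₀(16.4/1.7) = 84.5 − 19.69 = 64.81 dB SPL.
grinder: 88.8 − 20·log₁₀(37.8/5.0) = 88.8 − 17.57 = 71.23 dB SPL.
Σ 10^(L/10) = 1.920e+07 → L_total = 10·log₁₀(1.920e+07) = 72.83 dB SPL.

73 dB SPL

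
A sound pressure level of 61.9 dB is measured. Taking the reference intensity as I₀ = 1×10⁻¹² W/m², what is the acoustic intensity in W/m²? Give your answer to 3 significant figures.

I = I₀·10^(L/10) = 10⁻¹² × 10^(61.9/10) = 10^(-5.810).

1.55e-06 W/m²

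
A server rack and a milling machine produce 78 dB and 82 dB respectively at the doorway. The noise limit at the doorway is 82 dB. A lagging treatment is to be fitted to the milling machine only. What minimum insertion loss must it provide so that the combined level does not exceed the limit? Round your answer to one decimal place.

The untreated sources together contribute 10^(78/10) = 6.310e+07, i.e. 78.00 dB.
To meet 82 dB overall, the treated milling machine may contribute at most 10^(82/10) − 6.310e+07 = 9.539e+07, i.e. 79.80 dB.
So the milling machine must be reduced from 82 to 79.80 dB: IL = 2.20 dB.

2.2 dB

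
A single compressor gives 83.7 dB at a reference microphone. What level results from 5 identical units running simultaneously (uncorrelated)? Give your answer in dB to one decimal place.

With 5 equal, uncorrelated contributions the intensity is 5× that of one unit, giving a rise of 10·log₁₀ 5.
L_total = 83.7 + 10·log₁₀(5) = 83.7 + 6.990 = 90.69 dB.

90.7 dB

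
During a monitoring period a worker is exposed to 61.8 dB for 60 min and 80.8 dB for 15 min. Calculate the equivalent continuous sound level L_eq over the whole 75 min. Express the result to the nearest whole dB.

Weight each interval's intensity by its duration and average over T = 75 min:
Σ tᵢ·10^(Lᵢ/10) = 60·10^(61.8/10) + 15·10^(80.8/10) = 1.894e+09.
L_eq = 10·log₁₀(1.894e+09/75) = 74.02 dB.

74 dB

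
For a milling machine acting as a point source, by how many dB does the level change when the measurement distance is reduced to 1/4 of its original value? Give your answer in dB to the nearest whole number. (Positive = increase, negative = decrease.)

A point source loses 6 dB per doubling of distance; generally ΔL = −20·log₁₀(r₂/r₁).
ΔL = −20·log₁₀(0.25) = +12.04 dB.

+12 dB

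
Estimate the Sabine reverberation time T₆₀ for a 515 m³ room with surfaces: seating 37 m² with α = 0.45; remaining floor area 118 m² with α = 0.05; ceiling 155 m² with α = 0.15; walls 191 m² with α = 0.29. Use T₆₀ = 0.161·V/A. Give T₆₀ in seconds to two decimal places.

0.82 s

A = Σ Sᵢαᵢ = 37·0.45 + 118·0.05 + 155·0.15 + 191·0.29 = 101.19 m².
T₆₀ = 0.161 × 515 / 101.19 = 0.819 s.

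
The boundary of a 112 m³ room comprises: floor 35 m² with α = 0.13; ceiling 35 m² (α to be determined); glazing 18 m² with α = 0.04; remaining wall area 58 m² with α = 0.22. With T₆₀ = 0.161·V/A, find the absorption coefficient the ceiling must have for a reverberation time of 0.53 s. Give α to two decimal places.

0.46

Required total absorption A = 0.161·112/0.53 = 34.02 m².
Absorption from the other surfaces = 35·0.13 + 18·0.04 + 58·0.22 = 18.03 m², so the ceiling must supply 15.99 m² over 35 m².
α = 15.99/35 = 0.457.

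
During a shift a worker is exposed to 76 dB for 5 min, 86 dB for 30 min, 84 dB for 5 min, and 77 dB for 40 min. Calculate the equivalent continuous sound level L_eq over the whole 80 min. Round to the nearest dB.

83 dB

Weight each interval's intensity by its duration and average over T = 80 min:
Σ tᵢ·10^(Lᵢ/10) = 5·10^(76/10) + 30·10^(86/10) + 5·10^(84/10) + 40·10^(77/10) = 1.540e+10.
L_eq = 10·log₁₀(1.540e+10/80) = 82.85 dB.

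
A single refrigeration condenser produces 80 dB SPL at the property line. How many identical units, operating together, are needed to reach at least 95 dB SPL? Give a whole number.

N identical sources give L₁ + 10·log₁₀ N, so require 10·log₁₀ N ≥ 95 − 80 = 15.0 dB.
N ≥ 10^(15.0/10) = 31.623, so N = 32.

32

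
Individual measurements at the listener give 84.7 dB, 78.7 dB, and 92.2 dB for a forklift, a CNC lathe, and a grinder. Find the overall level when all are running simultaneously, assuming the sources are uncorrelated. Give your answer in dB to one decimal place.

93.1 dB

For uncorrelated sources the intensities add, so convert each level to linear form, sum, and take 10·log₁₀ of the total.
Σ 10^(L/10) = 10^(84.7/10) + 10^(78.7/10) + 10^(92.2/10) = 2.029e+09.
L_total = 10·log₁₀(2.029e+09) = 93.07 dB.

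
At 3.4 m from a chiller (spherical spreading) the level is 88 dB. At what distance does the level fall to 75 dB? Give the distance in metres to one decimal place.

15.2 m

For a point source L₁ − L₂ = 20·log₁₀(r₂/r₁), so r₂ = r₁·10^((L₁−L₂)/20).
r₂ = 3.4·10^((88−75)/20) = 3.4·10^(13.0/20) = 15.19 m.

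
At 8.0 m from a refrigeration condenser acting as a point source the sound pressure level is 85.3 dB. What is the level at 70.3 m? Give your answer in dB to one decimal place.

66.4 dB

Spherical spreading from a point source gives a 20·log₁₀(r₂/r₁) drop.
L₂ = 85.3 − 20·log₁₀(70.3/8.0) = 85.3 − 18.877 = 66.42 dB.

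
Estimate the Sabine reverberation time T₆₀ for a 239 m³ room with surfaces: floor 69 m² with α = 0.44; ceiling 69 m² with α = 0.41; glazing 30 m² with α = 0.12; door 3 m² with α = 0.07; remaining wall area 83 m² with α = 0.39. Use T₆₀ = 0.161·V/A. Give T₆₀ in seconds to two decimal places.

0.41 s

Summing Sᵢαᵢ: 69·0.44 + 69·0.41 + 30·0.12 + 3·0.07 + 83·0.39 = 94.83 m².
T₆₀ = 0.161 × 239 / 94.83 = 0.406 s.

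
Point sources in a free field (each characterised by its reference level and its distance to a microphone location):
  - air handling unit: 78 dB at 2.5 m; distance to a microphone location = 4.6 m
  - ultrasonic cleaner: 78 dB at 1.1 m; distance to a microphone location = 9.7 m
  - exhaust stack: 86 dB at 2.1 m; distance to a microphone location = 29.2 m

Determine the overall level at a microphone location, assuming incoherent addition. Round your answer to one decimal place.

73.3 dB

Apply inverse-square spreading to bring every level to the receiver, then sum 10^(L/10).
air handling unit: 78 − 20·log₁₀(4.6/2.5) = 78 − 5.30 = 72.70 dB.
ultrasonic cleaner: 78 − 20·log₁₀(9.7/1.1) = 78 − 18.91 = 59.09 dB.
exhaust stack: 86 − 20·log₁₀(29.2/2.1) = 86 − 22.86 = 63.14 dB.
Σ 10^(L/10) = 2.151e+07 → L_total = 10·log₁₀(2.151e+07) = 73.33 dB.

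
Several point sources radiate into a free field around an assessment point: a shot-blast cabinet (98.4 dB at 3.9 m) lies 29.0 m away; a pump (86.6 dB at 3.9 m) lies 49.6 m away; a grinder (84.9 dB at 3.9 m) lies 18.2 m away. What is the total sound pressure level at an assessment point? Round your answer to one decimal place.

Propagate each source to the receiver with L = L_ref − 20·log₁₀(r/r_ref), then add intensities.
shot-blast cabinet: 98.4 − 20·log₁₀(29.0/3.9) = 98.4 − 17.43 = 80.97 dB.
pump: 86.6 − 20·log₁₀(49.6/3.9) = 86.6 − 22.09 = 64.51 dB.
grinder: 84.9 − 20·log₁₀(18.2/3.9) = 84.9 − 13.38 = 71.52 dB.
Σ 10^(L/10) = 1.421e+08 → L_total = 10·log₁₀(1.421e+08) = 81.53 dB.

81.5 dB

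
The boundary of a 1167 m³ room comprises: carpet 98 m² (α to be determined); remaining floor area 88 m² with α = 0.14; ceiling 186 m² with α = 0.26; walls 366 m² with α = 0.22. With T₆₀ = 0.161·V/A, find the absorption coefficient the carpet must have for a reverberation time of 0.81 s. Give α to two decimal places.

Required total absorption A = 0.161·1167/0.81 = 231.96 m².
Absorption from the other surfaces = 88·0.14 + 186·0.26 + 366·0.22 = 141.20 m², so the carpet must supply 90.76 m² over 98 m².
α = 90.76/98 = 0.926.

0.93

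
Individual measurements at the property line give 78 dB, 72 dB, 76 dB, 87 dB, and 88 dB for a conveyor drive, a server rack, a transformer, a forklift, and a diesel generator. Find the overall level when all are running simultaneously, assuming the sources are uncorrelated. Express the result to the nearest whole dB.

For uncorrelated sources the intensities add, so convert each level to linear form, sum, and take 10·log₁₀ of the total.
Σ 10^(L/10) = 10^(78/10) + 10^(72/10) + 10^(76/10) + 10^(87/10) + 10^(88/10) = 1.251e+09.
L_total = 10·log₁₀(1.251e+09) = 90.97 dB.

91 dB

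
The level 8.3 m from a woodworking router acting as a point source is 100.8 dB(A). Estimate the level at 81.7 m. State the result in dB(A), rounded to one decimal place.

80.9 dB(A)

Point-source attenuation: ΔL = 20·log₁₀(r₂/r₁) = 20·log₁₀(81.7/8.3) = 19.863 dB.
L₂ = 100.8 − 20·log₁₀(81.7/8.3) = 100.8 − 19.863 = 80.94 dB(A).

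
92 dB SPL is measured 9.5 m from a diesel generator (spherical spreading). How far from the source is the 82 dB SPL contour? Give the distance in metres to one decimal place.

Point-source spreading drops the level by 20·log₁₀(r₂/r₁); inverting, r₂/r₁ = 10^(ΔL/20).
r₂ = 9.5·10^((92−82)/20) = 9.5·10^(10.0/20) = 30.04 m.

30.0 m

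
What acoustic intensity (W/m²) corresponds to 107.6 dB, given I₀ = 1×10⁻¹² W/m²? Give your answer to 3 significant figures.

0.0575 W/m²

I/I₀ = 10^(107.6/10) = 5.754e+10, so I = 5.754e+10 × 10⁻¹² W/m².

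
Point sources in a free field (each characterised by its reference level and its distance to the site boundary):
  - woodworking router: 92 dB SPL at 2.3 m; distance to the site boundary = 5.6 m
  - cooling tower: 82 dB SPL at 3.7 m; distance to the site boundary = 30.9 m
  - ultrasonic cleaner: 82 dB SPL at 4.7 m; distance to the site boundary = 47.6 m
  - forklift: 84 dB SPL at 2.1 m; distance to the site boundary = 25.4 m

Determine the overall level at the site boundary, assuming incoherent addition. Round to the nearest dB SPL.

First find each source's level at the receiver (point-source: −20·log₁₀(r/r_ref)), then combine on an intensity basis.
woodworking router: 92 − 20·log₁₀(5.6/2.3) = 92 − 7.73 = 84.27 dB SPL.
cooling tower: 82 − 20·log₁₀(30.9/3.7) = 82 − 18.44 = 63.56 dB SPL.
ultrasonic cleaner: 82 − 20·log₁₀(47.6/4.7) = 82 − 20.11 = 61.89 dB SPL.
forklift: 84 − 20·log₁₀(25.4/2.1) = 84 − 21.65 = 62.35 dB SPL.
Σ 10^(L/10) = 2.729e+08 → L_total = 10·log₁₀(2.729e+08) = 84.36 dB SPL.

84 dB SPL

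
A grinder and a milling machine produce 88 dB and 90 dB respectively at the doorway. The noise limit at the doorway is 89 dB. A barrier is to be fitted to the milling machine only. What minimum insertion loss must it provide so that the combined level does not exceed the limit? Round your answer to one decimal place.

7.9 dB

Everything except the milling machine sums to 10^(88/10) = 6.310e+08 in linear terms, 88.00 dB.
To meet 89 dB overall, the treated milling machine may contribute at most 10^(89/10) − 6.310e+08 = 1.634e+08, i.e. 82.13 dB.
So the milling machine must be reduced from 90 to 82.13 dB: IL = 7.87 dB.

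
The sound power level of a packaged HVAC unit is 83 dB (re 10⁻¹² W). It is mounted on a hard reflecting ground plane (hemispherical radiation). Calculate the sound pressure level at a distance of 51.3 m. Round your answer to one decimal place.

Free-field hemispherical radiation: L_p = L_w − 10·log₁₀(2π·r²), r = 51.3 m.
2π·r² = 1.654e+04 m², 10·log₁₀ of that is 42.184 dB.
L_p = 83 − 42.184 = 40.82 dB.

40.8 dB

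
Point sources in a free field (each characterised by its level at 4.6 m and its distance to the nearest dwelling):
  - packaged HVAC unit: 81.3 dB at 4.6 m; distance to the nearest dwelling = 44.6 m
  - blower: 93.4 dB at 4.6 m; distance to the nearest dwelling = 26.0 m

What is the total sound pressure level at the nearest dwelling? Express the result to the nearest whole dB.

78 dB

Apply inverse-square spreading to bring every level to the receiver, then sum 10^(L/10).
packaged HVAC unit: 81.3 − 20·log₁₀(44.6/4.6) = 81.3 − 19.73 = 61.57 dB.
blower: 93.4 − 20·log₁₀(26.0/4.6) = 93.4 − 15.04 = 78.36 dB.
Σ 10^(L/10) = 6.992e+07 → L_total = 10·log₁₀(6.992e+07) = 78.45 dB.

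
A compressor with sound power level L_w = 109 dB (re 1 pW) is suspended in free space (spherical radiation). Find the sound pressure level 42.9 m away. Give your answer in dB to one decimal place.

65.4 dB

L_p = L_w − 10·log₁₀(4π·r²) with r = 42.9 m.
4π·r² = 2.313e+04 m², 10·log₁₀ of that is 43.641 dB.
L_p = 109 − 43.641 = 65.36 dB.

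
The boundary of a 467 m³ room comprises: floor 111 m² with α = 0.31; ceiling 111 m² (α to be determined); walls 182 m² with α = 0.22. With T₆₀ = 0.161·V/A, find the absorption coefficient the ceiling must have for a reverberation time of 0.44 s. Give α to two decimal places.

0.87

A = 0.161·V/T₆₀ = 0.161·467/0.44 = 170.88 m² sabins.
Absorption from the other surfaces = 111·0.31 + 182·0.22 = 74.45 m², so the ceiling must supply 96.43 m² over 111 m².
α = 96.43/111 = 0.869.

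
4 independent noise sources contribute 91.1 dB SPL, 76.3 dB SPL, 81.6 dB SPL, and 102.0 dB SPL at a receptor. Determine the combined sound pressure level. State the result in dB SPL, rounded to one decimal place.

102.4 dB SPL

For uncorrelated sources the intensities add, so convert each level to linear form, sum, and take 10·log₁₀ of the total.
Σ 10^(L/10) = 10^(91.1/10) + 10^(76.3/10) + 10^(81.6/10) + 10^(102.0/10) = 1.732e+10.
L_total = 10·log₁₀(1.732e+10) = 102.39 dB SPL.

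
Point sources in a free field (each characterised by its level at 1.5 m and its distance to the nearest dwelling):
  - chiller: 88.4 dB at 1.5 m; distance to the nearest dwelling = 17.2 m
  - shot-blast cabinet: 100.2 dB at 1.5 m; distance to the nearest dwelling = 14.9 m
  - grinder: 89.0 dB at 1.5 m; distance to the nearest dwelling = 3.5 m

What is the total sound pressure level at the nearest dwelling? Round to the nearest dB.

Propagate each source to the receiver with L = L_ref − 20·log₁₀(r/r_ref), then add intensities.
chiller: 88.4 − 20·log₁₀(17.2/1.5) = 88.4 − 21.19 = 67.21 dB.
shot-blast cabinet: 100.2 − 20·log₁₀(14.9/1.5) = 100.2 − 19.94 = 80.26 dB.
grinder: 89.0 − 20·log₁₀(3.5/1.5) = 89.0 − 7.36 = 81.64 dB.
Σ 10^(L/10) = 2.573e+08 → L_total = 10·log₁₀(2.573e+08) = 84.10 dB.

84 dB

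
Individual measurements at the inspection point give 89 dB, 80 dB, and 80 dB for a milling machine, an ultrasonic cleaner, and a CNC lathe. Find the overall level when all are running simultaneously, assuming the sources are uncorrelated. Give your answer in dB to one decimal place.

90.0 dB

Incoherent sources combine by intensity addition: L_total = 10·log₁₀(Σ 10^(L_i/10)).
Σ 10^(L/10) = 10^(89/10) + 10^(80/10) + 10^(80/10) = 9.943e+08.
L_total = 10·log₁₀(9.943e+08) = 89.98 dB.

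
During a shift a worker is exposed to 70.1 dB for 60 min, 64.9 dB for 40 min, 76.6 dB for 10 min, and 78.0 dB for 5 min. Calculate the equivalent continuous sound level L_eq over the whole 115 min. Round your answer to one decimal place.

71.2 dB

The energy average is taken in the linear domain: L_eq = 10·log₁₀[(Σ tᵢ·10^(Lᵢ/10))/T], T = 115 min.
Σ tᵢ·10^(Lᵢ/10) = 60·10^(70.1/10) + 40·10^(64.9/10) + 10·10^(76.6/10) + 5·10^(78.0/10) = 1.510e+09.
L_eq = 10·log₁₀(1.510e+09/115) = 71.18 dB.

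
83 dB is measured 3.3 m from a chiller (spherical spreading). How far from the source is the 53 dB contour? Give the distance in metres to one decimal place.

104.4 m

For a point source L₁ − L₂ = 20·log₁₀(r₂/r₁), so r₂ = r₁·10^((L₁−L₂)/20).
r₂ = 3.3·10^((83−53)/20) = 3.3·10^(30.0/20) = 104.36 m.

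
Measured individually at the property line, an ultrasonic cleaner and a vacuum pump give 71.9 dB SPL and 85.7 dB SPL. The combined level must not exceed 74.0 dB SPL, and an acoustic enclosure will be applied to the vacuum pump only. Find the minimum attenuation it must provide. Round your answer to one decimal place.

Fixed contribution from the other source: Σ 10^(L/10) = 10^(71.9/10) = 1.549e+07 (71.90 dB SPL).
The limit corresponds to 10^(74.0/10) = 2.512e+07; subtracting the fixed part leaves 9.631e+06 for the vacuum pump, i.e. 69.84 dB SPL.
Required insertion loss = 85.7 − 69.84 = 15.86 dB.

15.9 dB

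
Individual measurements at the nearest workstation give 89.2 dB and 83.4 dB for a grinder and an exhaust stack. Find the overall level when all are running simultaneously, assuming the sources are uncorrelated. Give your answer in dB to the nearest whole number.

For uncorrelated sources the intensities add, so convert each level to linear form, sum, and take 10·log₁₀ of the total.
Σ 10^(L/10) = 10^(89.2/10) + 10^(83.4/10) = 1.051e+09.
L_total = 10·log₁₀(1.051e+09) = 90.21 dB.

90 dB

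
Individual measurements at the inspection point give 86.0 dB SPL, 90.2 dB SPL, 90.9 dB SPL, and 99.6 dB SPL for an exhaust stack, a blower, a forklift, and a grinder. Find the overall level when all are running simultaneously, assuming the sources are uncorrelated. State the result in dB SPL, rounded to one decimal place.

100.7 dB SPL

Incoherent sources combine by intensity addition: L_total = 10·log₁₀(Σ 10^(L_i/10)).
Σ 10^(L/10) = 10^(86.0/10) + 10^(90.2/10) + 10^(90.9/10) + 10^(99.6/10) = 1.180e+10.
L_total = 10·log₁₀(1.180e+10) = 100.72 dB SPL.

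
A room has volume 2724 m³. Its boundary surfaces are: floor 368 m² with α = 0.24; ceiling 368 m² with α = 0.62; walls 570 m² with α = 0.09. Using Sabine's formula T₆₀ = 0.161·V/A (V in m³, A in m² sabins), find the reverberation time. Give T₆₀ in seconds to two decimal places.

Total absorption A = 368·0.24 + 368·0.62 + 570·0.09 = 367.78 m² sabins.
T₆₀ = 0.161 × 2724 / 367.78 = 1.192 s.

1.19 s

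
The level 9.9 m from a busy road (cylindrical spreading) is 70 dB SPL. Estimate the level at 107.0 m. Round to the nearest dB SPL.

For a line source, L₂ = L₁ − 10·log₁₀(r₂/r₁).
L₂ = 70 − 10·log₁₀(107.0/9.9) = 70 − 10.337 = 59.66 dB SPL.

60 dB SPL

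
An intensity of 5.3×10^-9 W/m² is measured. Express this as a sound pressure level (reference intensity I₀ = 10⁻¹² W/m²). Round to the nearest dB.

L = 10·log₁₀(I/I₀) = 10·log₁₀(5.3×10^-9/10⁻¹²) = 10·log₁₀(5.3×10^3).
L = 10·(0.7243 + 3) = 37.24 dB.

37 dB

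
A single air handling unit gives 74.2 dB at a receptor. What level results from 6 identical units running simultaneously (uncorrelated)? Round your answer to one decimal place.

L_total = L₁ + 10·log₁₀ N for N identical incoherent sources.
L_total = 74.2 + 10·log₁₀(6) = 74.2 + 7.782 = 81.98 dB.

82.0 dB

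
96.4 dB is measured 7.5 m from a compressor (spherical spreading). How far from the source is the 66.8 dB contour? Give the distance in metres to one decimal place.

The 29.6 dB drop corresponds to a distance ratio of 10^(29.6/20) for a point source.
r₂ = 7.5·10^((96.4−66.8)/20) = 7.5·10^(29.6/20) = 226.50 m.

226.5 m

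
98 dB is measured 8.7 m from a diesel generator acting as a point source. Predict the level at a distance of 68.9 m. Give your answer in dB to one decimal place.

Point-source attenuation: ΔL = 20·log₁₀(r₂/r₁) = 20·log₁₀(68.9/8.7) = 17.974 dB.
L₂ = 98 − 20·log₁₀(68.9/8.7) = 98 − 17.974 = 80.03 dB.

80.0 dB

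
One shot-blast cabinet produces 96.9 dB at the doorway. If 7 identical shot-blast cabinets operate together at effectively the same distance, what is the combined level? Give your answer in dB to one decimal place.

L_total = L₁ + 10·log₁₀ N for N identical incoherent sources.
L_total = 96.9 + 10·log₁₀(7) = 96.9 + 8.451 = 105.35 dB.

105.4 dB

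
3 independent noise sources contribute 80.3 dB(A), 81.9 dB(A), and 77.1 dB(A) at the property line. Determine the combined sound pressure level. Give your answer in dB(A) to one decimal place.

Incoherent sources combine by intensity addition: L_total = 10·log₁₀(Σ 10^(L_i/10)).
Σ 10^(L/10) = 10^(80.3/10) + 10^(81.9/10) + 10^(77.1/10) = 3.133e+08.
L_total = 10·log₁₀(3.133e+08) = 84.96 dB(A).

85.0 dB(A)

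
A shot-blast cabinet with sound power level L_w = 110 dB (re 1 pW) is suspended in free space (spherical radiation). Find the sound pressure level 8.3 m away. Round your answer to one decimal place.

80.6 dB

L_p = L_w − 10·log₁₀(4π·r²) with r = 8.3 m.
4π·r² = 865.7 m², 10·log₁₀ of that is 29.374 dB.
L_p = 110 − 29.374 = 80.63 dB.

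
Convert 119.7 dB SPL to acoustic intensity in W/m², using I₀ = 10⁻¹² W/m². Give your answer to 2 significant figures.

0.93 W/m²

L = 10·log₁₀(I/I₀) ⇒ I = I₀·10^(L/10) = 10⁻¹² × 10^11.97.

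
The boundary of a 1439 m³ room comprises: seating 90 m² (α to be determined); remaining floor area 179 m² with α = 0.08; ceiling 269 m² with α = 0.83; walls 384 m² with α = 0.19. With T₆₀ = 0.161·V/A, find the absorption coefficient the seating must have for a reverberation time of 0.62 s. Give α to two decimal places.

A = 0.161·V/T₆₀ = 0.161·1439/0.62 = 373.68 m² sabins.
Absorption from the other surfaces = 179·0.08 + 269·0.83 + 384·0.19 = 310.55 m², so the seating must supply 63.13 m² over 90 m².
α = 63.13/90 = 0.701.

0.70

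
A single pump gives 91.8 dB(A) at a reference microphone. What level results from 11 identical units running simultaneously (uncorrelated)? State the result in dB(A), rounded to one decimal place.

N identical incoherent sources raise the level by 10·log₁₀ N.
L_total = 91.8 + 10·log₁₀(11) = 91.8 + 10.414 = 102.21 dB(A).

102.2 dB(A)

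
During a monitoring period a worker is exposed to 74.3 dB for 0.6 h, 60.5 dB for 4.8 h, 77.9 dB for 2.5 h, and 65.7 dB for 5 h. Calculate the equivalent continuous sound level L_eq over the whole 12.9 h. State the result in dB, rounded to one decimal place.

The energy average is taken in the linear domain: L_eq = 10·log₁₀[(Σ tᵢ·10^(Lᵢ/10))/T], T = 12.9 h.
Σ tᵢ·10^(Lᵢ/10) = 0.6·10^(74.3/10) + 4.8·10^(60.5/10) + 2.5·10^(77.9/10) + 5·10^(65.7/10) = 1.943e+08.
L_eq = 10·log₁₀(1.943e+08/12.9) = 71.78 dB.

71.8 dB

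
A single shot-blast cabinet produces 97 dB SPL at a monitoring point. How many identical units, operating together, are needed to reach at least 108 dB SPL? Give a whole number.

13

N identical sources give L₁ + 10·log₁₀ N, so require 10·log₁₀ N ≥ 108 − 97 = 11.0 dB.
N ≥ 10^(11.0/10) = 12.589, so N = 13.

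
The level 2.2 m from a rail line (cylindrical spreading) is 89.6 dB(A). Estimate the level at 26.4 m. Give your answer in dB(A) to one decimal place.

For a line source, L₂ = L₁ − 10·log₁₀(r₂/r₁).
L₂ = 89.6 − 10·log₁₀(26.4/2.2) = 89.6 − 10.792 = 78.81 dB(A).

78.8 dB(A)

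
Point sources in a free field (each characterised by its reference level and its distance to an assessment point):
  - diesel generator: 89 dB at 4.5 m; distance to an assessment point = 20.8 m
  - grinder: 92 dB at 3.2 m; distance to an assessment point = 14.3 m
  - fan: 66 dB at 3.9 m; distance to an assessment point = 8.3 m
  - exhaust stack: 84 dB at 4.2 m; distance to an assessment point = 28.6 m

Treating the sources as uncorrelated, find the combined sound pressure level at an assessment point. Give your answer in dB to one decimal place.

80.9 dB

Propagate each source to the receiver with L = L_ref − 20·log₁₀(r/r_ref), then add intensities.
diesel generator: 89 − 20·log₁₀(20.8/4.5) = 89 − 13.30 = 75.70 dB.
grinder: 92 − 20·log₁₀(14.3/3.2) = 92 − 13.00 = 79.00 dB.
fan: 66 − 20·log₁₀(8.3/3.9) = 66 − 6.56 = 59.44 dB.
exhaust stack: 84 − 20·log₁₀(28.6/4.2) = 84 − 16.66 = 67.34 dB.
Σ 10^(L/10) = 1.228e+08 → L_total = 10·log₁₀(1.228e+08) = 80.89 dB.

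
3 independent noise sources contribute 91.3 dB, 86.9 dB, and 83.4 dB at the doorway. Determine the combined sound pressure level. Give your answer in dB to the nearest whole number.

Incoherent sources combine by intensity addition: L_total = 10·log₁₀(Σ 10^(L_i/10)).
Σ 10^(L/10) = 10^(91.3/10) + 10^(86.9/10) + 10^(83.4/10) = 2.058e+09.
L_total = 10·log₁₀(2.058e+09) = 93.13 dB.

93 dB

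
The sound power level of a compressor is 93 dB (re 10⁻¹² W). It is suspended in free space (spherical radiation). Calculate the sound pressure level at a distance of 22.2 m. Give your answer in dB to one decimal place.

55.1 dB

L_p = L_w − 10·log₁₀(4π·r²) with r = 22.2 m.
4π·r² = 6193 m², 10·log₁₀ of that is 37.919 dB.
L_p = 93 − 37.919 = 55.08 dB.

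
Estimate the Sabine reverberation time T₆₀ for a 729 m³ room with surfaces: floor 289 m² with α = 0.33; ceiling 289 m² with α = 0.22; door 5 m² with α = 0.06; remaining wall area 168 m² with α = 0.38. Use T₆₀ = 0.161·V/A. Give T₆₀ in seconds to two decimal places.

0.53 s

Total absorption A = 289·0.33 + 289·0.22 + 5·0.06 + 168·0.38 = 223.09 m² sabins.
T₆₀ = 0.161·V/A = 0.161·729/223.09 = 0.526 s.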